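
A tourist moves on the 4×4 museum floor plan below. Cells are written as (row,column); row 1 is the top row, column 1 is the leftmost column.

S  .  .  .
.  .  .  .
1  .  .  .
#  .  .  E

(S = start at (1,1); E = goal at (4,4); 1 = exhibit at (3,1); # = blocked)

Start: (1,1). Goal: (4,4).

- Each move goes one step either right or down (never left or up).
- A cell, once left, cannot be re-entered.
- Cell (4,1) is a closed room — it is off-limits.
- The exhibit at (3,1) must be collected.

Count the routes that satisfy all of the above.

3

A right/down-only route from (1,1) to (4,4) makes exactly 3 down-moves and 3 right-moves in some order.
With no other constraints that would be C(6,3) = 20 routes.
Split at (3,1) and multiply the segment counts (each segment already excludes blocked cells): (1,1)→(3,1): 1; (3,1)→(4,4): 3; product = 3.
That gives 3 routes.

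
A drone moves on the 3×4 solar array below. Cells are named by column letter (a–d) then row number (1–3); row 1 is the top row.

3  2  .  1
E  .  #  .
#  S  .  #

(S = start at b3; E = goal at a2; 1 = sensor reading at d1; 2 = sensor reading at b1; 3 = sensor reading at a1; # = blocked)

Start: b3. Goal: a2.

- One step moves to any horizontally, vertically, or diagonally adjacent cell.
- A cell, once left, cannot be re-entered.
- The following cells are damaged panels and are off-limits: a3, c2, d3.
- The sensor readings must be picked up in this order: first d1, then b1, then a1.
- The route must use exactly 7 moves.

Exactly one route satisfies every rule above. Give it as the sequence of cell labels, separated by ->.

The waypoints must appear in the order d1, b1, a1, with no cell reused.
Route from b3: right to c3, up-right to d2, up to d1, 3× left (reaching a1), down to a2 — 7 moves in all.
Check: order respected (1 at step 3, 2 at step 5, 3 at step 6); 7 moves as required.

b3 -> c3 -> d2 -> d1 -> c1 -> b1 -> a1 -> a2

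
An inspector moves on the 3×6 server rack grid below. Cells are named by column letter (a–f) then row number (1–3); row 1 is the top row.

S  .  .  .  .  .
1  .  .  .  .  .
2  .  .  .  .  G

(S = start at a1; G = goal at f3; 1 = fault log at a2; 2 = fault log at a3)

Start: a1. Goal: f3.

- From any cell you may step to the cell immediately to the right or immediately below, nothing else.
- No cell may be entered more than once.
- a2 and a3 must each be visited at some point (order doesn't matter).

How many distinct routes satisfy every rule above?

A right/down-only route from a1 to f3 makes exactly 2 down-moves and 5 right-moves in some order.
With no other constraints that would be C(7,2) = 21 routes.
A monotone route can only reach the required cells in the order a2, a3, so split there and multiply the segment counts: a1→a2: 1; a2→a3: 1; a3→f3: 1; product = 1.
That gives 1 route.

1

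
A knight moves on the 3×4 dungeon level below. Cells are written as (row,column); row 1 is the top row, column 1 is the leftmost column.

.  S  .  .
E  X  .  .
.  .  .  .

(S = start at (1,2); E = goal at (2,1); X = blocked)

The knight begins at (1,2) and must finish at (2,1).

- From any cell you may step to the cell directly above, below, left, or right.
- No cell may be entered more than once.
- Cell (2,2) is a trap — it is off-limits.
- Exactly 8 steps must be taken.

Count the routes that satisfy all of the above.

3

Need simple routes of exactly 8 moves from (1,2) to (2,1) (Manhattan distance 2, so 3 moves are spent on a detour and 3 undoing it).
Enumerating: (1,2) (1,3) (2,3) (2,4) (3,4) (3,3) (3,2) (3,1) (2,1) | (1,2) (1,3) (1,4) (2,4) (3,4) (3,3) (3,2) (3,1) (2,1) | (1,2) (1,3) (1,4) (2,4) (2,3) (3,3) (3,2) (3,1) (2,1).
That gives 3 routes.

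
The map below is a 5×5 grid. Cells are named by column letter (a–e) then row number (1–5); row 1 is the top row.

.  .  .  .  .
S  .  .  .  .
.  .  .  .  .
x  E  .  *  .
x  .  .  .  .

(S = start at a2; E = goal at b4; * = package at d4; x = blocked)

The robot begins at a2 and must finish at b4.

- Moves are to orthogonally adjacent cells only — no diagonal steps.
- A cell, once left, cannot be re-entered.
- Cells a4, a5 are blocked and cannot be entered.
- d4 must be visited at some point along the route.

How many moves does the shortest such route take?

7

Any route passes through d4 somewhere between a2 and b4. Summing Manhattan distances along the two legs (a2 → d4 → b4) gives a lower bound of 5 + 2 = 7 moves.
A route of 7 moves achieves this: a2 → a3 → b3 → c3 → d3 → d4 → c4 → b4.
Since 7 matches the lower bound, it is optimal.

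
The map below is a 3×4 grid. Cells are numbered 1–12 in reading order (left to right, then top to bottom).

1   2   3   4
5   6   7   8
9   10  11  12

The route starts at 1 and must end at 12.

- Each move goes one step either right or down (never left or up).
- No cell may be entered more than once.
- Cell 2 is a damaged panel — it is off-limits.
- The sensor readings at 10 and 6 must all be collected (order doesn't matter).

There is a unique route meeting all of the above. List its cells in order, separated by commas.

1, 5, 6, 10, 11, 12

Moves only go right or down, so the column and row indices never decrease.
Route from 1: down to 5, right to 6, down to 10, 2× right (reaching 12) — 5 moves in all.
Check: all required cells visited.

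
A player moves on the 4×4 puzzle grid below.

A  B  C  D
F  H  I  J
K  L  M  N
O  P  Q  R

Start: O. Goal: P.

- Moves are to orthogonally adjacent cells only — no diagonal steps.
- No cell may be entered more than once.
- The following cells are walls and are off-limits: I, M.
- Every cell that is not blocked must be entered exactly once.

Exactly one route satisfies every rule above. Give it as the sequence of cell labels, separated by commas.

Need to visit all 14 open cells exactly once, starting at O and ending at P.
Cell R has only two open neighbours (N and Q), so the path must pass straight through it: one of those is the cell it's entered from and the other is where it exits.
Route from O: up 1 to K, right 1 to L, up 1 to H, left 1 to F, up 1 to A, right 3 to D, down 3 to R, left 2 to P — 13 moves in all.
Check: all 14 open cells covered.

O, K, L, H, F, A, B, C, D, J, N, R, Q, P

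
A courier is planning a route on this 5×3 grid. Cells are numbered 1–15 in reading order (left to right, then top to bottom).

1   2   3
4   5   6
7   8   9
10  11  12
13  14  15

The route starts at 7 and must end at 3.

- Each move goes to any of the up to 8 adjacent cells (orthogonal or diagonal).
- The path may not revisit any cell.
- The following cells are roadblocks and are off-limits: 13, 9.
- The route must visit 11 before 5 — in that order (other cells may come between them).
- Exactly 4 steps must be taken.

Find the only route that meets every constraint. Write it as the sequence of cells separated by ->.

7 -> 11 -> 8 -> 5 -> 3

The waypoints must appear in the order 11, 5, with no cell reused.
Route from 7: down-right 1 to 11, up 2 to 5, up-right 1 to 3 — 4 moves in all.
Check: order respected (11 at step 1, 5 at step 3); 4 moves as required.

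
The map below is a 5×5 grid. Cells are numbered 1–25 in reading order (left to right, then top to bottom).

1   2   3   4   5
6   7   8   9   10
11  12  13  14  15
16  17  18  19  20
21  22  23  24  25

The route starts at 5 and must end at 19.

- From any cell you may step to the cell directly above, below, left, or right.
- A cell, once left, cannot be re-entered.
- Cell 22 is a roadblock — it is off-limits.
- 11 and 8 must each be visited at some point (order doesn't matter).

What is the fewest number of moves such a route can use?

Any route passes through 11 and 8 in some order between 5 and 19. Summing Manhattan distances along each leg and taking the cheapest ordering (5 → 8 → 11 → 19) gives a lower bound of 3 + 3 + 4 = 10 moves.
A route of 10 moves achieves this: 5 → 10 → 9 → 8 → 13 → 12 → 11 → 16 → 17 → 18 → 19.
Since 10 matches the lower bound, it is optimal.

10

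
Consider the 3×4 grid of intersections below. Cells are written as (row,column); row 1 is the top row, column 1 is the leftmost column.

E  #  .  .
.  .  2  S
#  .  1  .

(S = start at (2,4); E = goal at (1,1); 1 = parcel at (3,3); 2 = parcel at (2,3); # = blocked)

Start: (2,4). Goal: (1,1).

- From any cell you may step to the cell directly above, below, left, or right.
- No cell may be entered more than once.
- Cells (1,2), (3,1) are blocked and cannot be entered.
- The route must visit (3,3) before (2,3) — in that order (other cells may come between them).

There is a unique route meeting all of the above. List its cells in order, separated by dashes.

(2,4) - (3,4) - (3,3) - (2,3) - (2,2) - (2,1) - (1,1)

The waypoints must appear in the order (3,3), (2,3), with no cell reused.
Route from (2,4): down 1 to (3,4), left 1 to (3,3), up 1 to (2,3), left 2 to (2,1), up 1 to (1,1) — 6 moves in all.
Check: order respected (1 at step 2, 2 at step 3).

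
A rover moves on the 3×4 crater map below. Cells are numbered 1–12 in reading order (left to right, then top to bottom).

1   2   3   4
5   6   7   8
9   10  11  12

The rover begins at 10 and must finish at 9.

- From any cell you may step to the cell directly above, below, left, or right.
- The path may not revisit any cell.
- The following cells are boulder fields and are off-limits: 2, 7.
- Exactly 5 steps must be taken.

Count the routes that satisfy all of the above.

Need simple routes of exactly 5 moves from 10 to 9 (Manhattan distance 1, so 2 moves are spent on a detour and 2 undoing it).
No route satisfies every constraint, so the count is 0.

0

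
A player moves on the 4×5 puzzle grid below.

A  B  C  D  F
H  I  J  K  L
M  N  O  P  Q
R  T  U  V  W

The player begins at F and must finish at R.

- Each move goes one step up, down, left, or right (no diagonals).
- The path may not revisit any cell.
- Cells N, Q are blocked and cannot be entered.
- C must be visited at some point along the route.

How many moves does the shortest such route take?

7

Any route passes through C somewhere between F and R. Summing Manhattan distances along the two legs (F → C → R) gives a lower bound of 2 + 5 = 7 moves.
A route of 7 moves achieves this: F → D → C → J → O → U → T → R.
Since 7 matches the lower bound, it is optimal.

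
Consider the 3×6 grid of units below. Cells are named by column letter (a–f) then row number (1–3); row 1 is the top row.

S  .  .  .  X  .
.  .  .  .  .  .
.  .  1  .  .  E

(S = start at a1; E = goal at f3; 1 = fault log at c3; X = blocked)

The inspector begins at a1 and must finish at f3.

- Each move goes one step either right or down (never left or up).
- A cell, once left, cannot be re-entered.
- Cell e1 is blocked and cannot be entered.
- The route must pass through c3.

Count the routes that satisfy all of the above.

A right/down-only route from a1 to f3 makes exactly 2 down-moves and 5 right-moves in some order.
With no other constraints that would be C(7,2) = 21 routes.
Split at c3 and multiply the segment counts (each segment already excludes blocked cells): a1→c3: 6; c3→f3: 1; product = 6.
That gives 6 routes.

6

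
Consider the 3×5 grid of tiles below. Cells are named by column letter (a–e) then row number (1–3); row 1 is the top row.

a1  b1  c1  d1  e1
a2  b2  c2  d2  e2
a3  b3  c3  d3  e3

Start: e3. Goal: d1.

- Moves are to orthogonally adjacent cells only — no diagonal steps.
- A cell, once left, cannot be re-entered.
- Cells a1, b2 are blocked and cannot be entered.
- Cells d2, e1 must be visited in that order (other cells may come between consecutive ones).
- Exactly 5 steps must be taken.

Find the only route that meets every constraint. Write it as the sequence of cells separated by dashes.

e3 - d3 - d2 - e2 - e1 - d1

The waypoints must appear in the order d2, e1, with no cell reused.
Route from e3: left to d3, up to d2, right to e2, up to e1, left to d1 — 5 moves in all.
Check: order respected (d2 at step 2, e1 at step 4); 5 moves as required.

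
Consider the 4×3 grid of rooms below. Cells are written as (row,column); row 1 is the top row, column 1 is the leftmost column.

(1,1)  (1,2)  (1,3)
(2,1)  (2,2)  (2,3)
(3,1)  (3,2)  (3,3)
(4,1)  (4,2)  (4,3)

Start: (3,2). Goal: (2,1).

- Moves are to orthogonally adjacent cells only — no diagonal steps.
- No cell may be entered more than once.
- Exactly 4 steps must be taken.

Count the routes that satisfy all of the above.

Need simple routes of exactly 4 moves from (3,2) to (2,1) (Manhattan distance 2, so 1 moves are spent on a detour and 1 undoing it).
Enumerating: (3,2) (2,2) (1,2) (1,1) (2,1) | (3,2) (4,2) (4,1) (3,1) (2,1) | (3,2) (3,3) (2,3) (2,2) (2,1).
That gives 3 routes.

3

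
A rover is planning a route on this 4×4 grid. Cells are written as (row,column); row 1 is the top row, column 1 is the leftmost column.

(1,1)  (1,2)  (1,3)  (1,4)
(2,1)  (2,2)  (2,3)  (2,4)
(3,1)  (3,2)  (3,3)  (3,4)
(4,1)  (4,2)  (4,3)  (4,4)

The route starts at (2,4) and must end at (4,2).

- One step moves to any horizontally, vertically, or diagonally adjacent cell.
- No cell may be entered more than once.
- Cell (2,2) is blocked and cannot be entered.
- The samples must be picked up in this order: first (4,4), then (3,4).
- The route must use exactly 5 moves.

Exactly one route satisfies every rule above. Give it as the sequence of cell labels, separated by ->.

(2,4) -> (3,3) -> (4,4) -> (3,4) -> (4,3) -> (4,2)

The waypoints must appear in the order (4,4), (3,4), with no cell reused.
Route from (2,4): down-left 1 to (3,3), down-right 1 to (4,4), up 1 to (3,4), down-left 1 to (4,3), left 1 to (4,2) — 5 moves in all.
Check: order respected ((4,4) at step 2, (3,4) at step 3); 5 moves as required.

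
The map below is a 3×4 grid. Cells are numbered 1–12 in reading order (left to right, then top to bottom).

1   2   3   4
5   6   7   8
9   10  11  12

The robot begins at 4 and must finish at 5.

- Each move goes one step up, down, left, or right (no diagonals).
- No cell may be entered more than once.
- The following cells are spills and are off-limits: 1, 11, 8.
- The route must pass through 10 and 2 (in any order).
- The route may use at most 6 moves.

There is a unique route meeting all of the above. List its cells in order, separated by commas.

Any route must reach 10 and 2 and still end at 5 within 6 moves, so the order of the required stops is forced.
Route from 4: left 2 to 2, down 2 to 10, left 1 to 9, up 1 to 5 — 6 moves in all.
Check: all required cells visited; 6 ≤ 6 moves.

4, 3, 2, 6, 10, 9, 5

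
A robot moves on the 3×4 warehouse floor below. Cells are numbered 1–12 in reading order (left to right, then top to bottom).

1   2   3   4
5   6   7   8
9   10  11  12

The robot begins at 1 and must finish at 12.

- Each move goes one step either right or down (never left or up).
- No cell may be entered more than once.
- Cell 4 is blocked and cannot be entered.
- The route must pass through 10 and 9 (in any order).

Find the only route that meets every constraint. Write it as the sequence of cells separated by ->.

Moves only go right or down, so the column and row indices never decrease.
Route from 1: down 2 to 9, right 3 to 12 — 5 moves in all.
Check: all required cells visited.

1 -> 5 -> 9 -> 10 -> 11 -> 12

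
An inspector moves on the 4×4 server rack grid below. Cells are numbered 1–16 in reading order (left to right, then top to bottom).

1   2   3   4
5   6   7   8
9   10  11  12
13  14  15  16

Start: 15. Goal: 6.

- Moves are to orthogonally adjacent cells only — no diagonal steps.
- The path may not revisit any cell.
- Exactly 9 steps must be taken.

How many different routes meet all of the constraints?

Need simple routes of exactly 9 moves from 15 to 6 (Manhattan distance 3, so 3 moves are spent on a detour and 3 undoing it).
Branch systematically from the start, pruning whenever the remaining move budget drops below the Manhattan distance to 6 or differs from it in parity. Grouping the completions by first move — via 11: 6; via 14: 9; via 16: 8 — and summing: 6 + 9 + 8 = 23.
That gives 23 routes.

23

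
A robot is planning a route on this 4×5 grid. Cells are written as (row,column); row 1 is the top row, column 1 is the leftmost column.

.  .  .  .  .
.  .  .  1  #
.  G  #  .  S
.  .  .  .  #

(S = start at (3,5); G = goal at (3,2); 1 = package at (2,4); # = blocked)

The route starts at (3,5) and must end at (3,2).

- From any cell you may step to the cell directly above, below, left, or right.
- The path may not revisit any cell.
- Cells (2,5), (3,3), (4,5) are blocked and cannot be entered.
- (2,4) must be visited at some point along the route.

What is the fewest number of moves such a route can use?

5

Any route passes through (2,4) somewhere between (3,5) and (3,2). Summing Manhattan distances along the two legs ((3,5) → (2,4) → (3,2)) gives a lower bound of 2 + 3 = 5 moves.
A route of 5 moves achieves this: (3,5) → (3,4) → (2,4) → (2,3) → (2,2) → (3,2).
Since 5 matches the lower bound, it is optimal.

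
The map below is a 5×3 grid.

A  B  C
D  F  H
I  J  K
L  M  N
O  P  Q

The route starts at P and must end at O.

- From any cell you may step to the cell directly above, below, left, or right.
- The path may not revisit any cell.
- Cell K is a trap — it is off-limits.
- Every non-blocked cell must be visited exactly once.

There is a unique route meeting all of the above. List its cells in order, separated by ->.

P -> Q -> N -> M -> J -> F -> H -> C -> B -> A -> D -> I -> L -> O

Need to visit all 14 open cells exactly once, starting at P and ending at O.
Cell A has only two open neighbours (D and B), so the path must pass straight through it: one of those is the cell it's entered from and the other is where it exits.
Route from P: right 1 to Q, up 1 to N, left 1 to M, up 2 to F, right 1 to H, up 1 to C, left 2 to A, down 4 to O — 13 moves in all.
Check: all 14 open cells covered.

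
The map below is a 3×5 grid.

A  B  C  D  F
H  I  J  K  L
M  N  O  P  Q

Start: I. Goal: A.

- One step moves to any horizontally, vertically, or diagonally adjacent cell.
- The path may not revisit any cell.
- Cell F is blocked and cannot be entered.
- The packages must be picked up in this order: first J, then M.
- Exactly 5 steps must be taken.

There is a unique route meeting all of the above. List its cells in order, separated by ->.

The waypoints must appear in the order J, M, with no cell reused.
Route from I: right to J, down-left to N, left to M, 2× up (reaching A) — 5 moves in all.
Check: order respected (J at step 1, M at step 3); 5 moves as required.

I -> J -> N -> M -> H -> A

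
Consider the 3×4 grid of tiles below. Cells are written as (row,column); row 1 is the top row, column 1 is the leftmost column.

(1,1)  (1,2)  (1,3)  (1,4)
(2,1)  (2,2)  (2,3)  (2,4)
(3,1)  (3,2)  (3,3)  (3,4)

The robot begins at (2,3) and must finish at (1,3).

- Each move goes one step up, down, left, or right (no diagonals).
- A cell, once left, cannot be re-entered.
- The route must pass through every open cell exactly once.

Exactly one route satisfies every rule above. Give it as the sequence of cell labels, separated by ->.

(2,3) -> (2,2) -> (1,2) -> (1,1) -> (2,1) -> (3,1) -> (3,2) -> (3,3) -> (3,4) -> (2,4) -> (1,4) -> (1,3)

Need to visit all 12 open cells exactly once, starting at (2,3) and ending at (1,3).
Cell (1,1) has only two open neighbours ((2,1) and (1,2)), so the path must pass straight through it: one of those is the cell it's entered from and the other is where it exits.
Route from (2,3): left to (2,2), up to (1,2), left to (1,1), 2× down (reaching (3,1)), 3× right (reaching (3,4)), 2× up (reaching (1,4)), left to (1,3) — 11 moves in all.
Check: all 12 open cells covered.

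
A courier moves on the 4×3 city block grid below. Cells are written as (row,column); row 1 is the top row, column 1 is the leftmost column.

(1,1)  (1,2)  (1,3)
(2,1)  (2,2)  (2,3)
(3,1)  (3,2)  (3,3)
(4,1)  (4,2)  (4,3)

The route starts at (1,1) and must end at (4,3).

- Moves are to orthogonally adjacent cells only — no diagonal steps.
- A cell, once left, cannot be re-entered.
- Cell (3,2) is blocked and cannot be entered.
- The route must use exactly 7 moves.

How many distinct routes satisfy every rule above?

2

Need simple routes of exactly 7 moves from (1,1) to (4,3) (Manhattan distance 5, so 1 moves are spent on a detour and 1 undoing it).
Enumerating: (1,1) (2,1) (2,2) (1,2) (1,3) (2,3) (3,3) (4,3) | (1,1) (1,2) (2,2) (2,1) (3,1) (4,1) (4,2) (4,3).
That gives 2 routes.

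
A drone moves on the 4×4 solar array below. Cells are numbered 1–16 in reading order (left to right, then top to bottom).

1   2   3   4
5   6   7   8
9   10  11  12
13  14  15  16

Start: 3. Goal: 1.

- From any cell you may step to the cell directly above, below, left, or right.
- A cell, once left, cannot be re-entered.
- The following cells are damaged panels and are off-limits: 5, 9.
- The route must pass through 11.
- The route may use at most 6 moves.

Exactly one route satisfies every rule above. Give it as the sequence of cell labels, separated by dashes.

The 6-move cap with required stops at 11 leaves no slack for detours.
Route from 3: down 2 to 11, left 1 to 10, up 2 to 2, left 1 to 1 — 6 moves in all.
Check: all required cells visited; 6 ≤ 6 moves.

3 - 7 - 11 - 10 - 6 - 2 - 1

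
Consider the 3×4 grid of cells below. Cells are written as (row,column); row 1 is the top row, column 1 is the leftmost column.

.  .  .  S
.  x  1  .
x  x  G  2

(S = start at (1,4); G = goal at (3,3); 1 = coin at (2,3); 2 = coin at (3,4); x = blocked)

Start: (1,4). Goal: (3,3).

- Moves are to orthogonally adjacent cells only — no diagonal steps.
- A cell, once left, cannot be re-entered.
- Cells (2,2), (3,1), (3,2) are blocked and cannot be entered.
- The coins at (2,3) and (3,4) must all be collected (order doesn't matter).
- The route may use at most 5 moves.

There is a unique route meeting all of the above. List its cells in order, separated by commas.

Any route must reach (2,3) and (3,4) and still end at (3,3) within 5 moves, so the order of the required stops is forced.
Route from (1,4): left to (1,3), down to (2,3), right to (2,4), down to (3,4), left to (3,3) — 5 moves in all.
Check: all required cells visited; 5 ≤ 5 moves.

(1,4), (1,3), (2,3), (2,4), (3,4), (3,3)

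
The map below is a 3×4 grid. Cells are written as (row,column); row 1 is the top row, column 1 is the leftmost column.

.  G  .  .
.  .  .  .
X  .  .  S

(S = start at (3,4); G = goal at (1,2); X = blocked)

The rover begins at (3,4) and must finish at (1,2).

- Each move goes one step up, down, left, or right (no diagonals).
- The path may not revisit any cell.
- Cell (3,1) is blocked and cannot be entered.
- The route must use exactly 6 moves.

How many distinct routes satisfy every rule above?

7

Need simple routes of exactly 6 moves from (3,4) to (1,2) (Manhattan distance 4, so 1 moves are spent on a detour and 1 undoing it).
Enumerating: (3,4) (2,4) (1,4) (1,3) (2,3) (2,2) (1,2) | (3,4) (2,4) (2,3) (3,3) (3,2) (2,2) (1,2) | (3,4) (2,4) (2,3) (2,2) (2,1) (1,1) (1,2) | (3,4) (3,3) (2,3) (2,2) (2,1) (1,1) (1,2) | (3,4) (3,3) (2,3) (2,4) (1,4) (1,3) (1,2) | (3,4) (3,3) (3,2) (2,2) (2,1) (1,1) (1,2) | (3,4) (3,3) (3,2) (2,2) (2,3) (1,3) (1,2).
That gives 7 routes.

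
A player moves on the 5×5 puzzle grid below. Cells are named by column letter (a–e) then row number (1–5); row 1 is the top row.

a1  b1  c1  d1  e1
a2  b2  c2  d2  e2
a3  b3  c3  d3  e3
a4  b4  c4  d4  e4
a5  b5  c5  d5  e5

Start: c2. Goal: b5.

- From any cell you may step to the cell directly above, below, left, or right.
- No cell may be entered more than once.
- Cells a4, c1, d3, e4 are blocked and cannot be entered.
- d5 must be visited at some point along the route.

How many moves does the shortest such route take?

Any route passes through d5 somewhere between c2 and b5. Summing Manhattan distances along the two legs (c2 → d5 → b5) gives a lower bound of 4 + 2 = 6 moves.
A route of 6 moves achieves this: c2 → c3 → c4 → d4 → d5 → c5 → b5.
Since 6 matches the lower bound, it is optimal.

6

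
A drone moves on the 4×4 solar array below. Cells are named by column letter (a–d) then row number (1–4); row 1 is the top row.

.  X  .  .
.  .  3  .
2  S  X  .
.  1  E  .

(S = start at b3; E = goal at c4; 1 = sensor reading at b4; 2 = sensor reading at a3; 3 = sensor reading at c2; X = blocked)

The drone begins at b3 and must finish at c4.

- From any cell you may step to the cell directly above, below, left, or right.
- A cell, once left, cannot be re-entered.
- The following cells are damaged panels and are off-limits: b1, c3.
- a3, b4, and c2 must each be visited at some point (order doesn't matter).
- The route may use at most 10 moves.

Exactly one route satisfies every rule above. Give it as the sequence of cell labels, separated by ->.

The budget equals the shortest possible length, so every move has to be on a shortest route through the required cells.
Route from b3: down 1 to b4, left 1 to a4, up 2 to a2, right 3 to d2, down 2 to d4, left 1 to c4 — 10 moves in all.
Check: all required cells visited; 10 ≤ 10 moves.

b3 -> b4 -> a4 -> a3 -> a2 -> b2 -> c2 -> d2 -> d3 -> d4 -> c4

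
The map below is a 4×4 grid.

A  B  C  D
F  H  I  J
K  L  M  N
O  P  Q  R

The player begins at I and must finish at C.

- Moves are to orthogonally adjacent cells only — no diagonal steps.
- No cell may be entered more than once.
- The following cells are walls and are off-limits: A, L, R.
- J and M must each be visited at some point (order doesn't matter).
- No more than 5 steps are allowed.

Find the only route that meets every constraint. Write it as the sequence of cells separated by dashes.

The 5-move cap with required stops at J, M leaves no slack for detours.
Route from I: down to M, right to N, 2× up (reaching D), left to C — 5 moves in all.
Check: all required cells visited; 5 ≤ 5 moves.

I - M - N - J - D - C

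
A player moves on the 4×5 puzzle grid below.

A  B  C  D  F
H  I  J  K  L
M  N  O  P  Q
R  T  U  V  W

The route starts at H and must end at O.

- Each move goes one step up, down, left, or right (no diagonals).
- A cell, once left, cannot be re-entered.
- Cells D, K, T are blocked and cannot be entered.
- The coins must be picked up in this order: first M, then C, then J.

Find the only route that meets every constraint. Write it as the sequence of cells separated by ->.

H -> M -> N -> I -> B -> C -> J -> O

The waypoints must appear in the order M, C, J, with no cell reused.
Route from H: down 1 to M, right 1 to N, up 2 to B, right 1 to C, down 2 to O — 7 moves in all.
Check: order respected (M at step 1, C at step 5, J at step 6).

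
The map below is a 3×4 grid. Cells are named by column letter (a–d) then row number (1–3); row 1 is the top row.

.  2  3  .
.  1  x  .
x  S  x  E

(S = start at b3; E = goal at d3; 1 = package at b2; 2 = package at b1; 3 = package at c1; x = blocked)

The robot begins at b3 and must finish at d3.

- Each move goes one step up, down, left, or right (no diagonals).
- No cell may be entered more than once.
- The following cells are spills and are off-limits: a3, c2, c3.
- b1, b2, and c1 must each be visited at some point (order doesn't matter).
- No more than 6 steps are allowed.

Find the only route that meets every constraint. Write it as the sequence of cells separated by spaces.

b3 b2 b1 c1 d1 d2 d3

The 6-move cap with required stops at b1, b2, c1 leaves no slack for detours.
Route from b3: up 2 to b1, right 2 to d1, down 2 to d3 — 6 moves in all.
Check: all required cells visited; 6 ≤ 6 moves.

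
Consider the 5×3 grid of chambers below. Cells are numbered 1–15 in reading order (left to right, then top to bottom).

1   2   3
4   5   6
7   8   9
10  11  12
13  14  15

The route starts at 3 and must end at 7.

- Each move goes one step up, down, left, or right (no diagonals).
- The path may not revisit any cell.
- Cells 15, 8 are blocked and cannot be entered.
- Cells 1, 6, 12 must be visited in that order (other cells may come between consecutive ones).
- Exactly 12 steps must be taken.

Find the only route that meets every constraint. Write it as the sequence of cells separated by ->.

3 -> 2 -> 1 -> 4 -> 5 -> 6 -> 9 -> 12 -> 11 -> 14 -> 13 -> 10 -> 7

The waypoints must appear in the order 1, 6, 12, with no cell reused.
Route from 3: 2× left (reaching 1), down to 4, 2× right (reaching 6), 2× down (reaching 12), left to 11, down to 14, left to 13, 2× up (reaching 7) — 12 moves in all.
Check: order respected (1 at step 2, 6 at step 5, 12 at step 7); 12 moves as required.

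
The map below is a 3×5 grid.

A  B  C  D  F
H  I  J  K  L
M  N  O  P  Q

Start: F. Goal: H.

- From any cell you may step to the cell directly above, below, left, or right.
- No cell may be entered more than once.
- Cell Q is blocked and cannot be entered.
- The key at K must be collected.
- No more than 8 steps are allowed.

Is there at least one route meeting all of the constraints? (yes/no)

yes

One route that works: F → L → K → J → I → H.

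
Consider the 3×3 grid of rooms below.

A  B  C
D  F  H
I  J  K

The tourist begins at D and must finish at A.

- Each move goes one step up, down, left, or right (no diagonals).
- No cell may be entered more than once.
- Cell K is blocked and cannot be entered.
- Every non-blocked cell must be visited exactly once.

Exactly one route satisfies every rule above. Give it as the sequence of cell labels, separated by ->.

D -> I -> J -> F -> H -> C -> B -> A

Need to visit all 8 open cells exactly once, starting at D and ending at A.
Cell J has only two open neighbours (F and I), so the path must pass straight through it: one of those is the cell it's entered from and the other is where it exits.
Route from D: down to I, right to J, up to F, right to H, up to C, 2× left (reaching A) — 7 moves in all.
Check: all 8 open cells covered.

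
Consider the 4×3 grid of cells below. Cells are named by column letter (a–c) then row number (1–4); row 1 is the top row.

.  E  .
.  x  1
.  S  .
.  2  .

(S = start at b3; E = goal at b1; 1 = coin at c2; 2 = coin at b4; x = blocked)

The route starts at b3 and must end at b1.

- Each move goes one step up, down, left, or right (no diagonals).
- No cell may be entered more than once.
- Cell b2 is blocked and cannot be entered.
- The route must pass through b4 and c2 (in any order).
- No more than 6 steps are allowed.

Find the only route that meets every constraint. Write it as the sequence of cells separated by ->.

b3 -> b4 -> c4 -> c3 -> c2 -> c1 -> b1

The budget equals the shortest possible length, so every move has to be on a shortest route through the required cells.
Route from b3: down to b4, right to c4, 3× up (reaching c1), left to b1 — 6 moves in all.
Check: all required cells visited; 6 ≤ 6 moves.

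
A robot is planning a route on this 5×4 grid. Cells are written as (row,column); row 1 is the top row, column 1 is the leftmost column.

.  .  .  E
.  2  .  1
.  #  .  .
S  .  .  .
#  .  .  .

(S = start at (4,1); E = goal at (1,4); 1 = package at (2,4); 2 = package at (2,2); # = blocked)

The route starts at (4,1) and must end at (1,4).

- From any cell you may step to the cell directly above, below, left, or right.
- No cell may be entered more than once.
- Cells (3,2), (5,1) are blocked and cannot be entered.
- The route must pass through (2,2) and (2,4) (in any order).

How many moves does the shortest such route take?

6

Any route passes through (2,2) and (2,4) in some order between (4,1) and (1,4). Summing Manhattan distances along each leg and taking the cheapest ordering ((4,1) → (2,2) → (2,4) → (1,4)) gives a lower bound of 3 + 2 + 1 = 6 moves.
A route of 6 moves achieves this: (4,1) → (3,1) → (2,1) → (2,2) → (2,3) → (2,4) → (1,4).
Since 6 matches the lower bound, it is optimal.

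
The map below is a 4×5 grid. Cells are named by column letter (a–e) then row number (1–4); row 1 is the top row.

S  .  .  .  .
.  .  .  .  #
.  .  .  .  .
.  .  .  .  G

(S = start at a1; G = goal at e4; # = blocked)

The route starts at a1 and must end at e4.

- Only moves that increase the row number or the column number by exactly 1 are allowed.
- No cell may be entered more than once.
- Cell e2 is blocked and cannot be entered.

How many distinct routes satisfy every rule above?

30

A right/down-only route from a1 to e4 makes exactly 3 down-moves and 4 right-moves in some order.
With no other constraints that would be C(7,3) = 35 routes.
Subtract routes through each blocked cell (inclusion–exclusion for overlaps): − through e2: 5 → 30.
That gives 30 routes.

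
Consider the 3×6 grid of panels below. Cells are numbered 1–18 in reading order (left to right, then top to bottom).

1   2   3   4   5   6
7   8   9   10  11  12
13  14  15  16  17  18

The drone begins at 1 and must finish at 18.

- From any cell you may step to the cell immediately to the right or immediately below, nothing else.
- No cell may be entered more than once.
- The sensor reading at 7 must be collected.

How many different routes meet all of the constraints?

A right/down-only route from 1 to 18 makes exactly 2 down-moves and 5 right-moves in some order.
With no other constraints that would be C(7,2) = 21 routes.
Split at 7 and multiply the segment counts: 1→7: 1; 7→18: 6; product = 6.
That gives 6 routes.

6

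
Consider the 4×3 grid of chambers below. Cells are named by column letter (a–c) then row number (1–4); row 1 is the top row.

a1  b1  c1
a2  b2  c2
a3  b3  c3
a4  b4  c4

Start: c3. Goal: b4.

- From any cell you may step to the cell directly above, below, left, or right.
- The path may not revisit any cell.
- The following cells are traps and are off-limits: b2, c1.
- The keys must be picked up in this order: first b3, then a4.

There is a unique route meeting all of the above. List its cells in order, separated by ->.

The waypoints must appear in the order b3, a4, with no cell reused.
Route from c3: 2× left (reaching a3), down to a4, right to b4 — 4 moves in all.
Check: order respected (b3 at step 1, a4 at step 3).

c3 -> b3 -> a3 -> a4 -> b4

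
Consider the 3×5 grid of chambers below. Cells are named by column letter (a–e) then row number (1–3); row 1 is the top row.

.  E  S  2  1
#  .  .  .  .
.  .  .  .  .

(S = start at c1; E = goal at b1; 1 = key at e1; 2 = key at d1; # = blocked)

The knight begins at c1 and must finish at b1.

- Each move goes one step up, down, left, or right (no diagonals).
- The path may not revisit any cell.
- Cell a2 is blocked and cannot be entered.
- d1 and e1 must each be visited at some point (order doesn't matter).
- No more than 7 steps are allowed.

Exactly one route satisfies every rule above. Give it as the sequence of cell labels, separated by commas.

The budget equals the shortest possible length, so every move has to be on a shortest route through the required cells.
Route from c1: right 2 to e1, down 1 to e2, left 3 to b2, up 1 to b1 — 7 moves in all.
Check: all required cells visited; 7 ≤ 7 moves.

c1, d1, e1, e2, d2, c2, b2, b1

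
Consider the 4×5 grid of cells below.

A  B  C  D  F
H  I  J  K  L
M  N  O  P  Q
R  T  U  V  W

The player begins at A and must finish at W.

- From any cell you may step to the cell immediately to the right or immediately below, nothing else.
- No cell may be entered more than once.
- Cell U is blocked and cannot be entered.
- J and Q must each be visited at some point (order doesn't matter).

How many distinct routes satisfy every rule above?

A right/down-only route from A to W makes exactly 3 down-moves and 4 right-moves in some order.
With no other constraints that would be C(7,3) = 35 routes.
A monotone route can only reach the required cells in the order J, Q, so split there and multiply the segment counts (each segment already excludes blocked cells): A→J: 3; J→Q: 3; Q→W: 1; product = 9.
That gives 9 routes.

9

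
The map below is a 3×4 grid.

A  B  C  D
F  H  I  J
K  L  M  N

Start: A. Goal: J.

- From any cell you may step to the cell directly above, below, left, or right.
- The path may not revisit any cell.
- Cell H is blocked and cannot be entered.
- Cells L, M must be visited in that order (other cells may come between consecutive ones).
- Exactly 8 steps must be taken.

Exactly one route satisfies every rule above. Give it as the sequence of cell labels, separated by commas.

A, F, K, L, M, I, C, D, J

The waypoints must appear in the order L, M, with no cell reused.
Route from A: 2× down (reaching K), 2× right (reaching M), 2× up (reaching C), right to D, down to J — 8 moves in all.
Check: order respected (L at step 3, M at step 4); 8 moves as required.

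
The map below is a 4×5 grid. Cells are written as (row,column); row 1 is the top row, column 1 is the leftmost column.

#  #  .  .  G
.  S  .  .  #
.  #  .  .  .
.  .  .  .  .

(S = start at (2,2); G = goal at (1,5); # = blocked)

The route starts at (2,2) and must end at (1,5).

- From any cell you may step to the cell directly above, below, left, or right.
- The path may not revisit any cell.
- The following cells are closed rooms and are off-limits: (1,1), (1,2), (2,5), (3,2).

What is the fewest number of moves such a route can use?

The Manhattan distance from (2,2) to (1,5) is |2−1| + |2−5| = 4, so at least 4 moves are needed.
A route of 4 moves achieves this: (2,2) → (2,3) → (1,3) → (1,4) → (1,5).
Since 4 matches the lower bound, it is optimal.

4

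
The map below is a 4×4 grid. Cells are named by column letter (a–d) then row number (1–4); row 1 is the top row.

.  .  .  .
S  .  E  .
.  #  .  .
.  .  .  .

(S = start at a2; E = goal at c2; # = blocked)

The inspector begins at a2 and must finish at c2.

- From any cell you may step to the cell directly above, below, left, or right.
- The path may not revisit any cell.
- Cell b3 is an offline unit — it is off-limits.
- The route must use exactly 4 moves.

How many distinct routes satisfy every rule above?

3

Need simple routes of exactly 4 moves from a2 to c2 (Manhattan distance 2, so 1 moves are spent on a detour and 1 undoing it).
Enumerating: a2 a1 b1 b2 c2 | a2 a1 b1 c1 c2 | a2 b2 b1 c1 c2.
That gives 3 routes.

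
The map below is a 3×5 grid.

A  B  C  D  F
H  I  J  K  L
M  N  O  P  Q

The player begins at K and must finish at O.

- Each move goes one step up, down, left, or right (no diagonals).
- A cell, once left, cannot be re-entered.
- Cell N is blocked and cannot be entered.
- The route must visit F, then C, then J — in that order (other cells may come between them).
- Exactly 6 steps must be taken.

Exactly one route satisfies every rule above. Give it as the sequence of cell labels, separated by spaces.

The waypoints must appear in the order F, C, J, with no cell reused.
Route from K: right to L, up to F, 2× left (reaching C), 2× down (reaching O) — 6 moves in all.
Check: order respected (F at step 2, C at step 4, J at step 5); 6 moves as required.

K L F D C J O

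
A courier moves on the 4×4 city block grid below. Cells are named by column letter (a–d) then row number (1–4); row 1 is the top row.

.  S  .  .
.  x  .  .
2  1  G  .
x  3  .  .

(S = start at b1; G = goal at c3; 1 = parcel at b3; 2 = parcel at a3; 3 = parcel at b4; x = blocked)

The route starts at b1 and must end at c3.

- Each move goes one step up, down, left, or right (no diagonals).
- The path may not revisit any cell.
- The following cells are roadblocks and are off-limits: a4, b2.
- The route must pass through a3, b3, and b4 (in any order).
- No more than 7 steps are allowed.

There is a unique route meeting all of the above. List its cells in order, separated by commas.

b1, a1, a2, a3, b3, b4, c4, c3

The budget equals the shortest possible length, so every move has to be on a shortest route through the required cells.
Route from b1: left to a1, 2× down (reaching a3), right to b3, down to b4, right to c4, up to c3 — 7 moves in all.
Check: all required cells visited; 7 ≤ 7 moves.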